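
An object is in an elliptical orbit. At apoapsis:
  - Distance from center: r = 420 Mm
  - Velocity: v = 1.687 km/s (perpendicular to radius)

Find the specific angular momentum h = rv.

Convert to SI: r = 420 Mm = 4.2e+08 m; v = 1.687 km/s = 1687 m/s.
With v perpendicular to r, h = r · v.
h = 4.2e+08 · 1687 m²/s ≈ 7.085e+11 m²/s.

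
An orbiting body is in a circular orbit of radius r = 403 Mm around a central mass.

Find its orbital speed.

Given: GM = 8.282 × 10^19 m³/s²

Convert to SI: r = 403 Mm = 4.03e+08 m.
For a circular orbit, gravity supplies the centripetal force, so v = √(GM / r).
v = √(8.282e+19 / 4.03e+08) m/s ≈ 4.533e+05 m/s = 453.3 km/s.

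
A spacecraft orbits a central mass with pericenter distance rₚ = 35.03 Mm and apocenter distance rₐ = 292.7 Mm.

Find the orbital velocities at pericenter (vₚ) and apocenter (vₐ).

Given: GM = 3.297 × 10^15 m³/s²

Convert to SI: rₚ = 35.03 Mm = 3.503e+07 m; rₐ = 292.7 Mm = 2.927e+08 m.
Use the vis-viva equation v² = GM(2/r − 1/a) with a = (rₚ + rₐ)/2 = (3.503e+07 + 2.927e+08)/2 = 1.63865e+08 m.
vₚ = √(GM · (2/rₚ − 1/a)) = √(3.297e+15 · (2/3.503e+07 − 1/1.63865e+08)) m/s ≈ 1.297e+04 m/s = 12.97 km/s.
vₐ = √(GM · (2/rₐ − 1/a)) = √(3.297e+15 · (2/2.927e+08 − 1/1.63865e+08)) m/s ≈ 1552 m/s = 1.552 km/s.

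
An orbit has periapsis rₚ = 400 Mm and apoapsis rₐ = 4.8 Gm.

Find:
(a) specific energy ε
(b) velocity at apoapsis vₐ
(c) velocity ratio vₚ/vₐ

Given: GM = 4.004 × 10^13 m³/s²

Convert to SI: rₚ = 400 Mm = 4e+08 m; rₐ = 4.8 Gm = 4.8e+09 m.
(a) With a = (rₚ + rₐ)/2 = 2.6e+09 m, ε = −GM/(2a) = −4.004e+13/(2 · 2.6e+09) J/kg ≈ -7700 J/kg
(b) With a = (rₚ + rₐ)/2 = 2.6e+09 m, vₐ = √(GM (2/rₐ − 1/a)) = √(4.004e+13 · (2/4.8e+09 − 1/2.6e+09)) m/s ≈ 35.82 m/s
(c) Conservation of angular momentum (rₚvₚ = rₐvₐ) gives vₚ/vₐ = rₐ/rₚ = 4.8e+09/4e+08 ≈ 12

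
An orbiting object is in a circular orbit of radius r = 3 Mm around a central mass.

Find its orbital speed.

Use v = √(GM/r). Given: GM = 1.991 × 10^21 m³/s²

Convert to SI: r = 3 Mm = 3e+06 m.
For a circular orbit, gravity supplies the centripetal force, so v = √(GM / r).
v = √(1.991e+21 / 3e+06) m/s ≈ 2.576e+07 m/s = 2.576e+04 km/s.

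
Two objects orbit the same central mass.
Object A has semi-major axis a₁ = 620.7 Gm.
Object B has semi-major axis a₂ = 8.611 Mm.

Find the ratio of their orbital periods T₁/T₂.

Convert to SI: a₁ = 620.7 Gm = 6.207e+11 m; a₂ = 8.611 Mm = 8.611e+06 m.
From Kepler's third law, (T₁/T₂)² = (a₁/a₂)³, so T₁/T₂ = (a₁/a₂)^(3/2).
a₁/a₂ = 6.207e+11 / 8.611e+06 = 72082.2.
T₁/T₂ = (72082.2)^(3/2) ≈ 1.935e+07.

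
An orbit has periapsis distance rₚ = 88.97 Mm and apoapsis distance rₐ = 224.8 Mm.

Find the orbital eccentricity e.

Convert to SI: rₚ = 88.97 Mm = 8.897e+07 m; rₐ = 224.8 Mm = 2.248e+08 m.
e = (rₐ − rₚ) / (rₐ + rₚ).
e = (2.248e+08 − 8.897e+07) / (2.248e+08 + 8.897e+07) = 1.3583e+08 / 3.1377e+08 ≈ 0.4329.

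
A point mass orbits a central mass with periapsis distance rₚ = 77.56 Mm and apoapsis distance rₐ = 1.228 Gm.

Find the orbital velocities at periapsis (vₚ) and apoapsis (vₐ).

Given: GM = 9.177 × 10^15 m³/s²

Convert to SI: rₚ = 77.56 Mm = 7.756e+07 m; rₐ = 1.228 Gm = 1.228e+09 m.
Use the vis-viva equation v² = GM(2/r − 1/a) with a = (rₚ + rₐ)/2 = (7.756e+07 + 1.228e+09)/2 = 6.5278e+08 m.
vₚ = √(GM · (2/rₚ − 1/a)) = √(9.177e+15 · (2/7.756e+07 − 1/6.5278e+08)) m/s ≈ 1.492e+04 m/s = 14.92 km/s.
vₐ = √(GM · (2/rₐ − 1/a)) = √(9.177e+15 · (2/1.228e+09 − 1/6.5278e+08)) m/s ≈ 942.3 m/s = 942.3 m/s.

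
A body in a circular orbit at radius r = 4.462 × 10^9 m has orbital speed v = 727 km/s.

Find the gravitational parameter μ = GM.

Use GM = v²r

Convert to SI: v = 727 km/s = 727000 m/s.
For a circular orbit v² = GM/r, so GM = v² · r.
GM = (727000)² · 4.462e+09 m³/s² ≈ 2.358e+21 m³/s² = 2.358 × 10^21 m³/s².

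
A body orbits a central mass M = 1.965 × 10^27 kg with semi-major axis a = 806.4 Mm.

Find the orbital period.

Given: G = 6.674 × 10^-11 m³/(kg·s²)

Convert to SI: a = 806.4 Mm = 8.064e+08 m.
GM = G · M = 6.674e-11 · 1.965e+27 = 1.31144e+17 m³/s².
Kepler's third law: T = 2π √(a³ / GM).
Substituting a = 8.064e+08 m and GM = 1.31144e+17 m³/s²:
T = 2π √((8.064e+08)³ / 1.31144e+17) s
T ≈ 3.973e+05 s = 4.599 days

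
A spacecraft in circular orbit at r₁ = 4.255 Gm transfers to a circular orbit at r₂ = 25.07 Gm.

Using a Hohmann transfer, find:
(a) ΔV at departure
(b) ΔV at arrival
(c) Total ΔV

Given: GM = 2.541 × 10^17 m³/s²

Convert to SI: r₁ = 4.255 Gm = 4.255e+09 m; r₂ = 25.07 Gm = 2.507e+10 m.
Transfer semi-major axis: a_t = (r₁ + r₂)/2 = (4.255e+09 + 2.507e+10)/2 = 1.46625e+10 m.
Circular speeds: v₁ = √(GM/r₁) = 7727.74 m/s, v₂ = √(GM/r₂) = 3183.65 m/s.
Transfer speeds (vis-viva v² = GM(2/r − 1/a_t)): v₁ᵗ = 10104.8 m/s, v₂ᵗ = 1715.03 m/s.
(a) ΔV₁ = |v₁ᵗ − v₁| ≈ 2377 m/s = 2.377 km/s.
(b) ΔV₂ = |v₂ − v₂ᵗ| ≈ 1469 m/s = 1.469 km/s.
(c) ΔV_total = ΔV₁ + ΔV₂ ≈ 3846 m/s = 3.846 km/s.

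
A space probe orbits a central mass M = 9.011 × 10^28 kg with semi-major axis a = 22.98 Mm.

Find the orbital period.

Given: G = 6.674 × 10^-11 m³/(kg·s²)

Convert to SI: a = 22.98 Mm = 2.298e+07 m.
GM = G · M = 6.674e-11 · 9.011e+28 = 6.01394e+18 m³/s².
Kepler's third law: T = 2π √(a³ / GM).
Substituting a = 2.298e+07 m and GM = 6.01394e+18 m³/s²:
T = 2π √((2.298e+07)³ / 6.01394e+18) s
T ≈ 282.2 s = 4.704 minutes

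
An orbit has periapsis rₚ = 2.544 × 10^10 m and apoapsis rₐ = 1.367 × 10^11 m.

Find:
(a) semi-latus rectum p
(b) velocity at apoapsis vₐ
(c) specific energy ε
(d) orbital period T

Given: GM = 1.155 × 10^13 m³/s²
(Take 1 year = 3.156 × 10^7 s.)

(a) From a = (rₚ + rₐ)/2 = 8.107e+10 m and e = (rₐ − rₚ)/(rₐ + rₚ) = 0.686197, p = a(1 − e²) = 8.107e+10 · (1 − (0.686197)²) ≈ 4.29e+10 m
(b) With a = (rₚ + rₐ)/2 = 8.107e+10 m, vₐ = √(GM (2/rₐ − 1/a)) = √(1.155e+13 · (2/1.367e+11 − 1/8.107e+10)) m/s ≈ 5.149 m/s
(c) With a = (rₚ + rₐ)/2 = 8.107e+10 m, ε = −GM/(2a) = −1.155e+13/(2 · 8.107e+10) J/kg ≈ -71.23 J/kg
(d) With a = (rₚ + rₐ)/2 = 8.107e+10 m, T = 2π √(a³/GM) = 2π √((8.107e+10)³/1.155e+13) s ≈ 4.268e+10 s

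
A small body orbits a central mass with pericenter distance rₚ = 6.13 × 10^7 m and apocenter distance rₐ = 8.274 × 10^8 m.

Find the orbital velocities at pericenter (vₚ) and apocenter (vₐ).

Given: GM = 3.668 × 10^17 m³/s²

Use the vis-viva equation v² = GM(2/r − 1/a) with a = (rₚ + rₐ)/2 = (6.13e+07 + 8.274e+08)/2 = 4.4435e+08 m.
vₚ = √(GM · (2/rₚ − 1/a)) = √(3.668e+17 · (2/6.13e+07 − 1/4.4435e+08)) m/s ≈ 1.056e+05 m/s = 105.6 km/s.
vₐ = √(GM · (2/rₐ − 1/a)) = √(3.668e+17 · (2/8.274e+08 − 1/4.4435e+08)) m/s ≈ 7820 m/s = 7.82 km/s.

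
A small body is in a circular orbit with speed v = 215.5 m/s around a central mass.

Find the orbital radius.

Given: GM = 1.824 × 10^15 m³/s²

For a circular orbit, v² = GM / r, so r = GM / v².
r = 1.824e+15 / (215.5)² m ≈ 3.928e+10 m = 39.28 Gm.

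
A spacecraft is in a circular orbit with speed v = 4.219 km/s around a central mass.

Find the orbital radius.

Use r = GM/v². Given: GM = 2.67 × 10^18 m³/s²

Convert to SI: v = 4.219 km/s = 4219 m/s.
For a circular orbit, v² = GM / r, so r = GM / v².
r = 2.67e+18 / (4219)² m ≈ 1.5e+11 m = 150 Gm.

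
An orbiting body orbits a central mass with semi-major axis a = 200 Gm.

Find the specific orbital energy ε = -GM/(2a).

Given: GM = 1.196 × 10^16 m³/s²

Convert to SI: a = 200 Gm = 2e+11 m.
ε = −GM / (2a).
ε = −1.196e+16 / (2 · 2e+11) J/kg ≈ -2.99e+04 J/kg = -29.9 kJ/kg.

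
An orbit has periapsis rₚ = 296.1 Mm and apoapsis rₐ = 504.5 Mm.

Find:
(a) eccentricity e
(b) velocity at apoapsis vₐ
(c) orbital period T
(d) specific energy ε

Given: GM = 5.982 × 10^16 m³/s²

Convert to SI: rₚ = 296.1 Mm = 2.961e+08 m; rₐ = 504.5 Mm = 5.045e+08 m.
(a) e = (rₐ − rₚ)/(rₐ + rₚ) = (5.045e+08 − 2.961e+08)/(5.045e+08 + 2.961e+08) ≈ 0.2603
(b) With a = (rₚ + rₐ)/2 = 4.003e+08 m, vₐ = √(GM (2/rₐ − 1/a)) = √(5.982e+16 · (2/5.045e+08 − 1/4.003e+08)) m/s ≈ 9365 m/s
(c) With a = (rₚ + rₐ)/2 = 4.003e+08 m, T = 2π √(a³/GM) = 2π √((4.003e+08)³/5.982e+16) s ≈ 2.057e+05 s
(d) With a = (rₚ + rₐ)/2 = 4.003e+08 m, ε = −GM/(2a) = −5.982e+16/(2 · 4.003e+08) J/kg ≈ -7.472e+07 J/kg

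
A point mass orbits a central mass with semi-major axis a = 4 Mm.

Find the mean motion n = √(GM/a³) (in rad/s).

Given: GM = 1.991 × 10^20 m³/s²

Convert to SI: a = 4 Mm = 4e+06 m.
n = √(GM / a³).
n = √(1.991e+20 / (4e+06)³) rad/s ≈ 1.764 rad/s.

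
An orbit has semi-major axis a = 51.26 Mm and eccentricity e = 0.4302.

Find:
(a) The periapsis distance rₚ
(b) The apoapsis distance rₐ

Convert to SI: a = 51.26 Mm = 5.126e+07 m.
(a) rₚ = a(1 − e) = 5.126e+07 · (1 − 0.4302) = 5.126e+07 · 0.5698 ≈ 2.921e+07 m = 29.21 Mm.
(b) rₐ = a(1 + e) = 5.126e+07 · (1 + 0.4302) = 5.126e+07 · 1.4302 ≈ 7.331e+07 m = 73.31 Mm.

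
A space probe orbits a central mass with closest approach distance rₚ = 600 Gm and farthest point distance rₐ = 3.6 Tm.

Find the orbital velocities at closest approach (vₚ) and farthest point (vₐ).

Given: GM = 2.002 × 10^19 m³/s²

Convert to SI: rₚ = 600 Gm = 6e+11 m; rₐ = 3.6 Tm = 3.6e+12 m.
Use the vis-viva equation v² = GM(2/r − 1/a) with a = (rₚ + rₐ)/2 = (6e+11 + 3.6e+12)/2 = 2.1e+12 m.
vₚ = √(GM · (2/rₚ − 1/a)) = √(2.002e+19 · (2/6e+11 − 1/2.1e+12)) m/s ≈ 7563 m/s = 7.563 km/s.
vₐ = √(GM · (2/rₐ − 1/a)) = √(2.002e+19 · (2/3.6e+12 − 1/2.1e+12)) m/s ≈ 1261 m/s = 1.261 km/s.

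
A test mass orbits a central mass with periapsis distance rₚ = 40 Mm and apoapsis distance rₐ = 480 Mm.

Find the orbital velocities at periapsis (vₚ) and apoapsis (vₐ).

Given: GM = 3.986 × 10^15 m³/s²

Convert to SI: rₚ = 40 Mm = 4e+07 m; rₐ = 480 Mm = 4.8e+08 m.
Use the vis-viva equation v² = GM(2/r − 1/a) with a = (rₚ + rₐ)/2 = (4e+07 + 4.8e+08)/2 = 2.6e+08 m.
vₚ = √(GM · (2/rₚ − 1/a)) = √(3.986e+15 · (2/4e+07 − 1/2.6e+08)) m/s ≈ 1.356e+04 m/s = 13.56 km/s.
vₐ = √(GM · (2/rₐ − 1/a)) = √(3.986e+15 · (2/4.8e+08 − 1/2.6e+08)) m/s ≈ 1130 m/s = 1.13 km/s.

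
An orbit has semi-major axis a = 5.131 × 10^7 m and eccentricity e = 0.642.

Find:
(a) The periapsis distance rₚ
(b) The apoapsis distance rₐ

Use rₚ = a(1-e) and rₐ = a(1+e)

(a) rₚ = a(1 − e) = 5.131e+07 · (1 − 0.642) = 5.131e+07 · 0.358 ≈ 1.837e+07 m = 1.837 × 10^7 m.
(b) rₐ = a(1 + e) = 5.131e+07 · (1 + 0.642) = 5.131e+07 · 1.642 ≈ 8.425e+07 m = 8.425 × 10^7 m.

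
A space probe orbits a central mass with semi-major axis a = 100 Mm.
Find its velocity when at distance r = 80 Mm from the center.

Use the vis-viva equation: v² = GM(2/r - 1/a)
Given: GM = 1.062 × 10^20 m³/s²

Convert to SI: a = 100 Mm = 1e+08 m; r = 80 Mm = 8e+07 m.
Vis-viva: v = √(GM · (2/r − 1/a)).
2/r − 1/a = 2/8e+07 − 1/1e+08 = 1.5e-08 m⁻¹.
v = √(1.062e+20 · 1.5e-08) m/s ≈ 1.262e+06 m/s = 1262 km/s.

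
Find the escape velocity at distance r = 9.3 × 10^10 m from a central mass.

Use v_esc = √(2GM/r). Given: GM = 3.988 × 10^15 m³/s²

Escape velocity comes from setting total energy to zero: ½v² − GM/r = 0 ⇒ v_esc = √(2GM / r).
v_esc = √(2 · 3.988e+15 / 9.3e+10) m/s ≈ 292.9 m/s = 292.9 m/s.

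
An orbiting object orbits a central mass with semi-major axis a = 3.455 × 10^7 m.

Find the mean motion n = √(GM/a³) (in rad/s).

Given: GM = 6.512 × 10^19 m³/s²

n = √(GM / a³).
n = √(6.512e+19 / (3.455e+07)³) rad/s ≈ 0.03974 rad/s.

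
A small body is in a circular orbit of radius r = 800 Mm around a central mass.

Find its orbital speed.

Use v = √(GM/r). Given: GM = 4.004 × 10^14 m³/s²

Convert to SI: r = 800 Mm = 8e+08 m.
For a circular orbit, gravity supplies the centripetal force, so v = √(GM / r).
v = √(4.004e+14 / 8e+08) m/s ≈ 707.5 m/s = 707.5 m/s.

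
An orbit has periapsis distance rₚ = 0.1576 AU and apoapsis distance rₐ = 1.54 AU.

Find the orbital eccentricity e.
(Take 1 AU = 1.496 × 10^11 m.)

Convert to SI: rₚ = 0.1576 AU = 2.3577e+10 m; rₐ = 1.54 AU = 2.30384e+11 m.
e = (rₐ − rₚ) / (rₐ + rₚ).
e = (2.30384e+11 − 2.3577e+10) / (2.30384e+11 + 2.3577e+10) = 2.06807e+11 / 2.53961e+11 ≈ 0.8143.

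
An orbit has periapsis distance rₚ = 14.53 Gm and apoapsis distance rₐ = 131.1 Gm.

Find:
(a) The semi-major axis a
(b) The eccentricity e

Convert to SI: rₚ = 14.53 Gm = 1.453e+10 m; rₐ = 131.1 Gm = 1.311e+11 m.
(a) a = (rₚ + rₐ) / 2 = (1.453e+10 + 1.311e+11) / 2 ≈ 7.282e+10 m = 72.81 Gm.
(b) e = (rₐ − rₚ) / (rₐ + rₚ) = (1.311e+11 − 1.453e+10) / (1.311e+11 + 1.453e+10) ≈ 0.8005.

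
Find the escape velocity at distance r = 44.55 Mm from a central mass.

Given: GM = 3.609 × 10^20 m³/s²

Convert to SI: r = 44.55 Mm = 4.455e+07 m.
Escape velocity comes from setting total energy to zero: ½v² − GM/r = 0 ⇒ v_esc = √(2GM / r).
v_esc = √(2 · 3.609e+20 / 4.455e+07) m/s ≈ 4.025e+06 m/s = 4025 km/s.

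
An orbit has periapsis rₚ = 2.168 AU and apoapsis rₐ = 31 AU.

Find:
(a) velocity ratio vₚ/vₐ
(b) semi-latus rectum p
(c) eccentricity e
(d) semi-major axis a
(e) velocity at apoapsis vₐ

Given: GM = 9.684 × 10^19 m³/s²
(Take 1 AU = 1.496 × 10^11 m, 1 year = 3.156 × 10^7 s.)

Convert to SI: rₚ = 2.168 AU = 3.24333e+11 m; rₐ = 31 AU = 4.6376e+12 m.
(a) Conservation of angular momentum (rₚvₚ = rₐvₐ) gives vₚ/vₐ = rₐ/rₚ = 4.6376e+12/3.24333e+11 ≈ 14.3
(b) From a = (rₚ + rₐ)/2 = 2.48097e+12 m and e = (rₐ − rₚ)/(rₐ + rₚ) = 0.869272, p = a(1 − e²) = 2.48097e+12 · (1 − (0.869272)²) ≈ 6.063e+11 m
(c) e = (rₐ − rₚ)/(rₐ + rₚ) = (4.6376e+12 − 3.24333e+11)/(4.6376e+12 + 3.24333e+11) ≈ 0.8693
(d) a = (rₚ + rₐ)/2 = (3.24333e+11 + 4.6376e+12)/2 ≈ 2.481e+12 m
(e) With a = (rₚ + rₐ)/2 = 2.48097e+12 m, vₐ = √(GM (2/rₐ − 1/a)) = √(9.684e+19 · (2/4.6376e+12 − 1/2.48097e+12)) m/s ≈ 1652 m/s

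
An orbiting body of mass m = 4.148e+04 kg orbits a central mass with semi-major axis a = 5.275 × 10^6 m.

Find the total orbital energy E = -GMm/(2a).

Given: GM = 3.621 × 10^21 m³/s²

E = −GMm / (2a).
E = −3.621e+21 · 4.148e+04 / (2 · 5.275e+06) J ≈ -1.424e+19 J = -14.24 EJ.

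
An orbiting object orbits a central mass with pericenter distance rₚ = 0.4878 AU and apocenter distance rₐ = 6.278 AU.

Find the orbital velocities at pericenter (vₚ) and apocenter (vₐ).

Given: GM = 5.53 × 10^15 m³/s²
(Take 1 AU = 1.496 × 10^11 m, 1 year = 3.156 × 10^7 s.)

Convert to SI: rₚ = 0.4878 AU = 7.29749e+10 m; rₐ = 6.278 AU = 9.39189e+11 m.
Use the vis-viva equation v² = GM(2/r − 1/a) with a = (rₚ + rₐ)/2 = (7.29749e+10 + 9.39189e+11)/2 = 5.06082e+11 m.
vₚ = √(GM · (2/rₚ − 1/a)) = √(5.53e+15 · (2/7.29749e+10 − 1/5.06082e+11)) m/s ≈ 375 m/s = 0.07911 AU/year.
vₐ = √(GM · (2/rₐ − 1/a)) = √(5.53e+15 · (2/9.39189e+11 − 1/5.06082e+11)) m/s ≈ 29.14 m/s = 0.006147 AU/year.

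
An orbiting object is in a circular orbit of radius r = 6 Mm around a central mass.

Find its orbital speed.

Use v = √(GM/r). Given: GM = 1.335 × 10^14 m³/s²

Convert to SI: r = 6 Mm = 6e+06 m.
For a circular orbit, gravity supplies the centripetal force, so v = √(GM / r).
v = √(1.335e+14 / 6e+06) m/s ≈ 4717 m/s = 4.717 km/s.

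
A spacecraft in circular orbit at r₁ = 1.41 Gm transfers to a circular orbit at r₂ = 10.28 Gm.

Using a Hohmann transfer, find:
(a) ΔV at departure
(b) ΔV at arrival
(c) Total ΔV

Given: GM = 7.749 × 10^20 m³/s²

Convert to SI: r₁ = 1.41 Gm = 1.41e+09 m; r₂ = 10.28 Gm = 1.028e+10 m.
Transfer semi-major axis: a_t = (r₁ + r₂)/2 = (1.41e+09 + 1.028e+10)/2 = 5.845e+09 m.
Circular speeds: v₁ = √(GM/r₁) = 741333 m/s, v₂ = √(GM/r₂) = 274553 m/s.
Transfer speeds (vis-viva v² = GM(2/r − 1/a_t)): v₁ᵗ = 983145 m/s, v₂ᵗ = 134848 m/s.
(a) ΔV₁ = |v₁ᵗ − v₁| ≈ 2.418e+05 m/s = 241.8 km/s.
(b) ΔV₂ = |v₂ − v₂ᵗ| ≈ 1.397e+05 m/s = 139.7 km/s.
(c) ΔV_total = ΔV₁ + ΔV₂ ≈ 3.815e+05 m/s = 381.5 km/s.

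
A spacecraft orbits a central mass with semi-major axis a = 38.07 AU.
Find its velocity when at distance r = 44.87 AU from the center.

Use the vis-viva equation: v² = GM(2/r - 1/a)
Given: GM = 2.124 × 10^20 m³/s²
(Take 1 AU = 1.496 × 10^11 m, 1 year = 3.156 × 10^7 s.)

Convert to SI: a = 38.07 AU = 5.69527e+12 m; r = 44.87 AU = 6.71255e+12 m.
Vis-viva: v = √(GM · (2/r − 1/a)).
2/r − 1/a = 2/6.71255e+12 − 1/5.69527e+12 = 1.22365e-13 m⁻¹.
v = √(2.124e+20 · 1.22365e-13) m/s ≈ 5098 m/s = 1.076 AU/year.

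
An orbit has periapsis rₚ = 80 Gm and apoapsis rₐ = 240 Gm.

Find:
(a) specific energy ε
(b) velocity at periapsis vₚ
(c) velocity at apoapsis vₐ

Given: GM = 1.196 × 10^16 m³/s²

Convert to SI: rₚ = 80 Gm = 8e+10 m; rₐ = 240 Gm = 2.4e+11 m.
(a) With a = (rₚ + rₐ)/2 = 1.6e+11 m, ε = −GM/(2a) = −1.196e+16/(2 · 1.6e+11) J/kg ≈ -3.738e+04 J/kg
(b) With a = (rₚ + rₐ)/2 = 1.6e+11 m, vₚ = √(GM (2/rₚ − 1/a)) = √(1.196e+16 · (2/8e+10 − 1/1.6e+11)) m/s ≈ 473.6 m/s
(c) With a = (rₚ + rₐ)/2 = 1.6e+11 m, vₐ = √(GM (2/rₐ − 1/a)) = √(1.196e+16 · (2/2.4e+11 − 1/1.6e+11)) m/s ≈ 157.9 m/s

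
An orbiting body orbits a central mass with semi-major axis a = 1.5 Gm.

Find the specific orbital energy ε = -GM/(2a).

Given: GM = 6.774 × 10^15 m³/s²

Convert to SI: a = 1.5 Gm = 1.5e+09 m.
ε = −GM / (2a).
ε = −6.774e+15 / (2 · 1.5e+09) J/kg ≈ -2.258e+06 J/kg = -2.258 MJ/kg.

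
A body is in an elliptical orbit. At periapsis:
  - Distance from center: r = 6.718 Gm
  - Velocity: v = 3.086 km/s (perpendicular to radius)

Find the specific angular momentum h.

Convert to SI: r = 6.718 Gm = 6.718e+09 m; v = 3.086 km/s = 3086 m/s.
With v perpendicular to r, h = r · v.
h = 6.718e+09 · 3086 m²/s ≈ 2.073e+13 m²/s.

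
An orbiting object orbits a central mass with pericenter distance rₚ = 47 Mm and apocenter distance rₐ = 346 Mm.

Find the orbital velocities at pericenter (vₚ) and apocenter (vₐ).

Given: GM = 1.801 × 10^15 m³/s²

Convert to SI: rₚ = 47 Mm = 4.7e+07 m; rₐ = 346 Mm = 3.46e+08 m.
Use the vis-viva equation v² = GM(2/r − 1/a) with a = (rₚ + rₐ)/2 = (4.7e+07 + 3.46e+08)/2 = 1.965e+08 m.
vₚ = √(GM · (2/rₚ − 1/a)) = √(1.801e+15 · (2/4.7e+07 − 1/1.965e+08)) m/s ≈ 8214 m/s = 8.214 km/s.
vₐ = √(GM · (2/rₐ − 1/a)) = √(1.801e+15 · (2/3.46e+08 − 1/1.965e+08)) m/s ≈ 1116 m/s = 1.116 km/s.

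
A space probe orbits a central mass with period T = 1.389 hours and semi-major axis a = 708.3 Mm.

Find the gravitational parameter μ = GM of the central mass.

Convert to SI: T = 1.389 hours = 5000.4 s; a = 708.3 Mm = 7.083e+08 m.
GM = 4π² · a³ / T².
GM = 4π² · (7.083e+08)³ / (5000.4)² m³/s² ≈ 5.611e+20 m³/s² = 5.611 × 10^20 m³/s².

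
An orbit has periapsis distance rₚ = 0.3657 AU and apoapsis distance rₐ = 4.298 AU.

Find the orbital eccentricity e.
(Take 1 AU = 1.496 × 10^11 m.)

Convert to SI: rₚ = 0.3657 AU = 5.47087e+10 m; rₐ = 4.298 AU = 6.42981e+11 m.
e = (rₐ − rₚ) / (rₐ + rₚ).
e = (6.42981e+11 − 5.47087e+10) / (6.42981e+11 + 5.47087e+10) = 5.88272e+11 / 6.9769e+11 ≈ 0.8432.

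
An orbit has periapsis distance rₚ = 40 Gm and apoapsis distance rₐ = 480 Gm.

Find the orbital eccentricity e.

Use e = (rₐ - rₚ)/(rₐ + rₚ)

Convert to SI: rₚ = 40 Gm = 4e+10 m; rₐ = 480 Gm = 4.8e+11 m.
e = (rₐ − rₚ) / (rₐ + rₚ).
e = (4.8e+11 − 4e+10) / (4.8e+11 + 4e+10) = 4.4e+11 / 5.2e+11 ≈ 0.8462.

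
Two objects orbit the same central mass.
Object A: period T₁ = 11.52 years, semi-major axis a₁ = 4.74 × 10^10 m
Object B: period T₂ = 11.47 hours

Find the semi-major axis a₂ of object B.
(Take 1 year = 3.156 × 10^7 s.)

Convert to SI: T₁ = 11.52 years = 3.63571e+08 s; T₂ = 11.47 hours = 41292 s.
Kepler's third law: (T₁/T₂)² = (a₁/a₂)³ ⇒ a₂ = a₁ · (T₂/T₁)^(2/3).
T₂/T₁ = 41292 / 3.63571e+08 = 0.000113573.
a₂ = 4.74e+10 · (0.000113573)^(2/3) m ≈ 1.112e+08 m = 1.112 × 10^8 m.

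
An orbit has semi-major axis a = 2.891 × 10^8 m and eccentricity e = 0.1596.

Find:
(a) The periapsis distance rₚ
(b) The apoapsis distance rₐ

(a) rₚ = a(1 − e) = 2.891e+08 · (1 − 0.1596) = 2.891e+08 · 0.8404 ≈ 2.43e+08 m = 2.43 × 10^8 m.
(b) rₐ = a(1 + e) = 2.891e+08 · (1 + 0.1596) = 2.891e+08 · 1.1596 ≈ 3.352e+08 m = 3.352 × 10^8 m.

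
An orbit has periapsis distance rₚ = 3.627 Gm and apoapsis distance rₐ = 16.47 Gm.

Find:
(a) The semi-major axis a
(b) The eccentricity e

Convert to SI: rₚ = 3.627 Gm = 3.627e+09 m; rₐ = 16.47 Gm = 1.647e+10 m.
(a) a = (rₚ + rₐ) / 2 = (3.627e+09 + 1.647e+10) / 2 ≈ 1.005e+10 m = 10.05 Gm.
(b) e = (rₐ − rₚ) / (rₐ + rₚ) = (1.647e+10 − 3.627e+09) / (1.647e+10 + 3.627e+09) ≈ 0.6391.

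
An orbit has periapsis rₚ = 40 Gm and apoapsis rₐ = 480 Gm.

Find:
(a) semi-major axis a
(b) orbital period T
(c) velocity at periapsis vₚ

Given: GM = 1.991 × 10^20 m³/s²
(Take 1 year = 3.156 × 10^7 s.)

Convert to SI: rₚ = 40 Gm = 4e+10 m; rₐ = 480 Gm = 4.8e+11 m.
(a) a = (rₚ + rₐ)/2 = (4e+10 + 4.8e+11)/2 ≈ 2.6e+11 m
(b) With a = (rₚ + rₐ)/2 = 2.6e+11 m, T = 2π √(a³/GM) = 2π √((2.6e+11)³/1.991e+20) s ≈ 5.903e+07 s
(c) With a = (rₚ + rₐ)/2 = 2.6e+11 m, vₚ = √(GM (2/rₚ − 1/a)) = √(1.991e+20 · (2/4e+10 − 1/2.6e+11)) m/s ≈ 9.586e+04 m/s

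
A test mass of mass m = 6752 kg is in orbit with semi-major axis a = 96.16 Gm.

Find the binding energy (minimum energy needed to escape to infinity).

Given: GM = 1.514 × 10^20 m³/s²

Convert to SI: a = 96.16 Gm = 9.616e+10 m.
Total orbital energy is E = −GMm/(2a); binding energy is E_bind = −E = GMm/(2a).
E_bind = 1.514e+20 · 6752 / (2 · 9.616e+10) J ≈ 5.315e+12 J = 5.315 TJ.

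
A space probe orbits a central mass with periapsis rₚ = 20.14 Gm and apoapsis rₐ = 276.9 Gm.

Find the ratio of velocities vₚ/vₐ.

Convert to SI: rₚ = 20.14 Gm = 2.014e+10 m; rₐ = 276.9 Gm = 2.769e+11 m.
Conservation of angular momentum gives rₚvₚ = rₐvₐ, so vₚ/vₐ = rₐ/rₚ.
vₚ/vₐ = 2.769e+11 / 2.014e+10 ≈ 13.75.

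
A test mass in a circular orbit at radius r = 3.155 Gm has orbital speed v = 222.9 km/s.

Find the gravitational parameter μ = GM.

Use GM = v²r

Convert to SI: r = 3.155 Gm = 3.155e+09 m; v = 222.9 km/s = 222900 m/s.
For a circular orbit v² = GM/r, so GM = v² · r.
GM = (222900)² · 3.155e+09 m³/s² ≈ 1.568e+20 m³/s² = 1.568 × 10^20 m³/s².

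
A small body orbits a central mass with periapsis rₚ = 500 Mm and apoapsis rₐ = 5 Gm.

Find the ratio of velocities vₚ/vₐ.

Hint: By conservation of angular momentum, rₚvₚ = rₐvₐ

Convert to SI: rₚ = 500 Mm = 5e+08 m; rₐ = 5 Gm = 5e+09 m.
Conservation of angular momentum gives rₚvₚ = rₐvₐ, so vₚ/vₐ = rₐ/rₚ.
vₚ/vₐ = 5e+09 / 5e+08 ≈ 10.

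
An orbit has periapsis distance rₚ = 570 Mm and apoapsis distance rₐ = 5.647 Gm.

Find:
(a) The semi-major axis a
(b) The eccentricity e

Convert to SI: rₚ = 570 Mm = 5.7e+08 m; rₐ = 5.647 Gm = 5.647e+09 m.
(a) a = (rₚ + rₐ) / 2 = (5.7e+08 + 5.647e+09) / 2 ≈ 3.108e+09 m = 3.108 Gm.
(b) e = (rₐ − rₚ) / (rₐ + rₚ) = (5.647e+09 − 5.7e+08) / (5.647e+09 + 5.7e+08) ≈ 0.8166.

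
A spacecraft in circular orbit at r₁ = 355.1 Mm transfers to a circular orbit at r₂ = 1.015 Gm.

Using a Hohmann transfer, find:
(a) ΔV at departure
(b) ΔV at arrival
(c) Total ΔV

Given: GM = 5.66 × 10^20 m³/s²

Convert to SI: r₁ = 355.1 Mm = 3.551e+08 m; r₂ = 1.015 Gm = 1.015e+09 m.
Transfer semi-major axis: a_t = (r₁ + r₂)/2 = (3.551e+08 + 1.015e+09)/2 = 6.8505e+08 m.
Circular speeds: v₁ = √(GM/r₁) = 1.2625e+06 m/s, v₂ = √(GM/r₂) = 746750 m/s.
Transfer speeds (vis-viva v² = GM(2/r − 1/a_t)): v₁ᵗ = 1.53676e+06 m/s, v₂ᵗ = 537637 m/s.
(a) ΔV₁ = |v₁ᵗ − v₁| ≈ 2.743e+05 m/s = 274.3 km/s.
(b) ΔV₂ = |v₂ − v₂ᵗ| ≈ 2.091e+05 m/s = 209.1 km/s.
(c) ΔV_total = ΔV₁ + ΔV₂ ≈ 4.834e+05 m/s = 483.4 km/s.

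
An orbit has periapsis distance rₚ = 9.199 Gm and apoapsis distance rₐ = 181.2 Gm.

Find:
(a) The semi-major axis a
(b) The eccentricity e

Convert to SI: rₚ = 9.199 Gm = 9.199e+09 m; rₐ = 181.2 Gm = 1.812e+11 m.
(a) a = (rₚ + rₐ) / 2 = (9.199e+09 + 1.812e+11) / 2 ≈ 9.52e+10 m = 95.2 Gm.
(b) e = (rₐ − rₚ) / (rₐ + rₚ) = (1.812e+11 − 9.199e+09) / (1.812e+11 + 9.199e+09) ≈ 0.9034.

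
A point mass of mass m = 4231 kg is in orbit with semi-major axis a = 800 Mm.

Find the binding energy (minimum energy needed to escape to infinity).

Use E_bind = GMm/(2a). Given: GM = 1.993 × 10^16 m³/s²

Convert to SI: a = 800 Mm = 8e+08 m.
Total orbital energy is E = −GMm/(2a); binding energy is E_bind = −E = GMm/(2a).
E_bind = 1.993e+16 · 4231 / (2 · 8e+08) J ≈ 5.27e+10 J = 52.7 GJ.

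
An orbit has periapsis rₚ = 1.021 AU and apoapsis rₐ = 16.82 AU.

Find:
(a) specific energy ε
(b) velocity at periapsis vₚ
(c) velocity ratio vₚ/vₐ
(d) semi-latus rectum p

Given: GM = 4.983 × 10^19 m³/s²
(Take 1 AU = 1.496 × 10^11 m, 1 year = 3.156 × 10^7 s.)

Convert to SI: rₚ = 1.021 AU = 1.52742e+11 m; rₐ = 16.82 AU = 2.51627e+12 m.
(a) With a = (rₚ + rₐ)/2 = 1.33451e+12 m, ε = −GM/(2a) = −4.983e+19/(2 · 1.33451e+12) J/kg ≈ -1.867e+07 J/kg
(b) With a = (rₚ + rₐ)/2 = 1.33451e+12 m, vₚ = √(GM (2/rₚ − 1/a)) = √(4.983e+19 · (2/1.52742e+11 − 1/1.33451e+12)) m/s ≈ 2.48e+04 m/s
(c) Conservation of angular momentum (rₚvₚ = rₐvₐ) gives vₚ/vₐ = rₐ/rₚ = 2.51627e+12/1.52742e+11 ≈ 16.47
(d) From a = (rₚ + rₐ)/2 = 1.33451e+12 m and e = (rₐ − rₚ)/(rₐ + rₚ) = 0.885545, p = a(1 − e²) = 1.33451e+12 · (1 − (0.885545)²) ≈ 2.88e+11 m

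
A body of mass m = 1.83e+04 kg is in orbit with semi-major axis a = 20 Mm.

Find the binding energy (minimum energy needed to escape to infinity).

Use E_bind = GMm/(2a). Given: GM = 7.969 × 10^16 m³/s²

Convert to SI: a = 20 Mm = 2e+07 m.
Total orbital energy is E = −GMm/(2a); binding energy is E_bind = −E = GMm/(2a).
E_bind = 7.969e+16 · 1.83e+04 / (2 · 2e+07) J ≈ 3.646e+13 J = 36.46 TJ.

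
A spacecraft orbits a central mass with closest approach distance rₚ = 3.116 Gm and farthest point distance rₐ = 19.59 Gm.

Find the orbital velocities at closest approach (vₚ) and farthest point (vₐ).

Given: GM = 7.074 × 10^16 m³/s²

Convert to SI: rₚ = 3.116 Gm = 3.116e+09 m; rₐ = 19.59 Gm = 1.959e+10 m.
Use the vis-viva equation v² = GM(2/r − 1/a) with a = (rₚ + rₐ)/2 = (3.116e+09 + 1.959e+10)/2 = 1.1353e+10 m.
vₚ = √(GM · (2/rₚ − 1/a)) = √(7.074e+16 · (2/3.116e+09 − 1/1.1353e+10)) m/s ≈ 6259 m/s = 6.259 km/s.
vₐ = √(GM · (2/rₐ − 1/a)) = √(7.074e+16 · (2/1.959e+10 − 1/1.1353e+10)) m/s ≈ 995.5 m/s = 995.5 m/s.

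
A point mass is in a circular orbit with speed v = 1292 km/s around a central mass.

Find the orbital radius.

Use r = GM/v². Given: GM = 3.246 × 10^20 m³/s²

Convert to SI: v = 1292 km/s = 1.292e+06 m/s.
For a circular orbit, v² = GM / r, so r = GM / v².
r = 3.246e+20 / (1.292e+06)² m ≈ 1.945e+08 m = 1.945 × 10^8 m.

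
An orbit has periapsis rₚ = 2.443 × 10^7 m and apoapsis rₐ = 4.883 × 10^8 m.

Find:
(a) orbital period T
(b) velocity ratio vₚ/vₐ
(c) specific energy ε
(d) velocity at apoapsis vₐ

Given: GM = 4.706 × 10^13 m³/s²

(a) With a = (rₚ + rₐ)/2 = 2.56365e+08 m, T = 2π √(a³/GM) = 2π √((2.56365e+08)³/4.706e+13) s ≈ 3.76e+06 s
(b) Conservation of angular momentum (rₚvₚ = rₐvₐ) gives vₚ/vₐ = rₐ/rₚ = 4.883e+08/2.443e+07 ≈ 19.99
(c) With a = (rₚ + rₐ)/2 = 2.56365e+08 m, ε = −GM/(2a) = −4.706e+13/(2 · 2.56365e+08) J/kg ≈ -9.178e+04 J/kg
(d) With a = (rₚ + rₐ)/2 = 2.56365e+08 m, vₐ = √(GM (2/rₐ − 1/a)) = √(4.706e+13 · (2/4.883e+08 − 1/2.56365e+08)) m/s ≈ 95.83 m/s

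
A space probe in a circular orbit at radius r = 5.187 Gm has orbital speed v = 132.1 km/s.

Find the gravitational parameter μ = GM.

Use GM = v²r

Convert to SI: r = 5.187 Gm = 5.187e+09 m; v = 132.1 km/s = 132100 m/s.
For a circular orbit v² = GM/r, so GM = v² · r.
GM = (132100)² · 5.187e+09 m³/s² ≈ 9.052e+19 m³/s² = 9.052 × 10^19 m³/s².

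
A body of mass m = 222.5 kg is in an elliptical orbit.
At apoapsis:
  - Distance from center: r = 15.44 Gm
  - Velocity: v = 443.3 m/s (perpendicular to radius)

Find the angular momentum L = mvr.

Convert to SI: r = 15.44 Gm = 1.544e+10 m.
Since v is perpendicular to r, L = m · v · r.
L = 222.5 · 443.3 · 1.544e+10 kg·m²/s ≈ 1.523e+15 kg·m²/s.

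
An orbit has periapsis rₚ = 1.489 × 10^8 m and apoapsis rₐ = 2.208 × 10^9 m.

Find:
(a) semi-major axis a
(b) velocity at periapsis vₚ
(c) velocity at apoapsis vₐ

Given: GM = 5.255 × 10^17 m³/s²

(a) a = (rₚ + rₐ)/2 = (1.489e+08 + 2.208e+09)/2 ≈ 1.178e+09 m
(b) With a = (rₚ + rₐ)/2 = 1.17845e+09 m, vₚ = √(GM (2/rₚ − 1/a)) = √(5.255e+17 · (2/1.489e+08 − 1/1.17845e+09)) m/s ≈ 8.132e+04 m/s
(c) With a = (rₚ + rₐ)/2 = 1.17845e+09 m, vₐ = √(GM (2/rₐ − 1/a)) = √(5.255e+17 · (2/2.208e+09 − 1/1.17845e+09)) m/s ≈ 5484 m/s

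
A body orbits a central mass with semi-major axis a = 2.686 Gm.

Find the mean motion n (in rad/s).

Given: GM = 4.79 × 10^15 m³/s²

Convert to SI: a = 2.686 Gm = 2.686e+09 m.
n = √(GM / a³).
n = √(4.79e+15 / (2.686e+09)³) rad/s ≈ 4.972e-07 rad/s.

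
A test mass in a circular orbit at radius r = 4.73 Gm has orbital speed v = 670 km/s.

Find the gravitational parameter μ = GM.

Convert to SI: r = 4.73 Gm = 4.73e+09 m; v = 670 km/s = 670000 m/s.
For a circular orbit v² = GM/r, so GM = v² · r.
GM = (670000)² · 4.73e+09 m³/s² ≈ 2.123e+21 m³/s² = 2.123 × 10^21 m³/s².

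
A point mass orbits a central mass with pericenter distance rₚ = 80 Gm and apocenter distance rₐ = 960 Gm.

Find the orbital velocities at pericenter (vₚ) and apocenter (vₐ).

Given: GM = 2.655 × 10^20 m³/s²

Convert to SI: rₚ = 80 Gm = 8e+10 m; rₐ = 960 Gm = 9.6e+11 m.
Use the vis-viva equation v² = GM(2/r − 1/a) with a = (rₚ + rₐ)/2 = (8e+10 + 9.6e+11)/2 = 5.2e+11 m.
vₚ = √(GM · (2/rₚ − 1/a)) = √(2.655e+20 · (2/8e+10 − 1/5.2e+11)) m/s ≈ 7.827e+04 m/s = 78.27 km/s.
vₐ = √(GM · (2/rₐ − 1/a)) = √(2.655e+20 · (2/9.6e+11 − 1/5.2e+11)) m/s ≈ 6523 m/s = 6.523 km/s.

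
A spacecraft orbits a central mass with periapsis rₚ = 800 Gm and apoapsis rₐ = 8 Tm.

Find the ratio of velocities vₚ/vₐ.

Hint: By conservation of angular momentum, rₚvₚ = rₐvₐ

Convert to SI: rₚ = 800 Gm = 8e+11 m; rₐ = 8 Tm = 8e+12 m.
Conservation of angular momentum gives rₚvₚ = rₐvₐ, so vₚ/vₐ = rₐ/rₚ.
vₚ/vₐ = 8e+12 / 8e+11 ≈ 10.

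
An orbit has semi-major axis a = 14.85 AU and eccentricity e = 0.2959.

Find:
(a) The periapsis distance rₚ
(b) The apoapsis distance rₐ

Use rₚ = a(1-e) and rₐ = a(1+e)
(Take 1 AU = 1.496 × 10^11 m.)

Convert to SI: a = 14.85 AU = 2.22156e+12 m.
(a) rₚ = a(1 − e) = 2.22156e+12 · (1 − 0.2959) = 2.22156e+12 · 0.7041 ≈ 1.564e+12 m = 10.46 AU.
(b) rₐ = a(1 + e) = 2.22156e+12 · (1 + 0.2959) = 2.22156e+12 · 1.2959 ≈ 2.879e+12 m = 19.24 AU.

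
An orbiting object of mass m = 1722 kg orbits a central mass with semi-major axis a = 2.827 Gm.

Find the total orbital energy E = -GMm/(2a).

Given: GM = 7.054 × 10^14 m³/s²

Convert to SI: a = 2.827 Gm = 2.827e+09 m.
E = −GMm / (2a).
E = −7.054e+14 · 1722 / (2 · 2.827e+09) J ≈ -2.148e+08 J = -214.8 MJ.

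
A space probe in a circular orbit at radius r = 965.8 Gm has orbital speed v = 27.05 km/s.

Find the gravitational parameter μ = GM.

Convert to SI: r = 965.8 Gm = 9.658e+11 m; v = 27.05 km/s = 27050 m/s.
For a circular orbit v² = GM/r, so GM = v² · r.
GM = (27050)² · 9.658e+11 m³/s² ≈ 7.067e+20 m³/s² = 7.067 × 10^20 m³/s².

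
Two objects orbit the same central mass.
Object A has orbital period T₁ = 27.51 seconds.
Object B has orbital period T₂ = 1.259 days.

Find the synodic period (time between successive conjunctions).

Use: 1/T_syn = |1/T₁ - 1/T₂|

Convert to SI: T₂ = 1.259 days = 108778 s.
T_syn = |T₁ · T₂ / (T₁ − T₂)|.
T_syn = |27.51 · 108778 / (27.51 − 108778)| s ≈ 27.52 s = 27.52 seconds.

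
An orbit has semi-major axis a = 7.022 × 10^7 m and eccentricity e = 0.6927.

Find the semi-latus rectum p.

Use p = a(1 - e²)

p = a (1 − e²).
p = 7.022e+07 · (1 − (0.6927)²) = 7.022e+07 · 0.520167 ≈ 3.653e+07 m = 3.653 × 10^7 m.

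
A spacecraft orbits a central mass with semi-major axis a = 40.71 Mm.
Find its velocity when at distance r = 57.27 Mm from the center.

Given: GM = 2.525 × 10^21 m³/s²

Convert to SI: a = 40.71 Mm = 4.071e+07 m; r = 57.27 Mm = 5.727e+07 m.
Vis-viva: v = √(GM · (2/r − 1/a)).
2/r − 1/a = 2/5.727e+07 − 1/4.071e+07 = 1.03583e-08 m⁻¹.
v = √(2.525e+21 · 1.03583e-08) m/s ≈ 5.114e+06 m/s = 5114 km/s.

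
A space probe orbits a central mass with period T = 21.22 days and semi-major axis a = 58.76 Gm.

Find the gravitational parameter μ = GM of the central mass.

Convert to SI: T = 21.22 days = 1.83341e+06 s; a = 58.76 Gm = 5.876e+10 m.
GM = 4π² · a³ / T².
GM = 4π² · (5.876e+10)³ / (1.83341e+06)² m³/s² ≈ 2.383e+21 m³/s² = 2.383 × 10^21 m³/s².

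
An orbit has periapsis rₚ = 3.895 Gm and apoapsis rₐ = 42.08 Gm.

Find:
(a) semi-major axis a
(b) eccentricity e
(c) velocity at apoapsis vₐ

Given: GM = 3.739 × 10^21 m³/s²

Convert to SI: rₚ = 3.895 Gm = 3.895e+09 m; rₐ = 42.08 Gm = 4.208e+10 m.
(a) a = (rₚ + rₐ)/2 = (3.895e+09 + 4.208e+10)/2 ≈ 2.299e+10 m
(b) e = (rₐ − rₚ)/(rₐ + rₚ) = (4.208e+10 − 3.895e+09)/(4.208e+10 + 3.895e+09) ≈ 0.8306
(c) With a = (rₚ + rₐ)/2 = 2.29875e+10 m, vₐ = √(GM (2/rₐ − 1/a)) = √(3.739e+21 · (2/4.208e+10 − 1/2.29875e+10)) m/s ≈ 1.227e+05 m/s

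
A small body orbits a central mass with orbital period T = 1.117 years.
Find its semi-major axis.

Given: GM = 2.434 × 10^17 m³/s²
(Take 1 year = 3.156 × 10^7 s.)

Convert to SI: T = 1.117 years = 3.52525e+07 s.
Invert Kepler's third law: a = (GM · T² / (4π²))^(1/3).
Substituting T = 3.52525e+07 s and GM = 2.434e+17 m³/s²:
a = (2.434e+17 · (3.52525e+07)² / (4π²))^(1/3) m
a ≈ 1.971e+10 m = 1.971 × 10^10 m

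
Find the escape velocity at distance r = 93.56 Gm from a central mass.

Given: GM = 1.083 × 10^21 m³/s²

Convert to SI: r = 93.56 Gm = 9.356e+10 m.
Escape velocity comes from setting total energy to zero: ½v² − GM/r = 0 ⇒ v_esc = √(2GM / r).
v_esc = √(2 · 1.083e+21 / 9.356e+10) m/s ≈ 1.522e+05 m/s = 152.2 km/s.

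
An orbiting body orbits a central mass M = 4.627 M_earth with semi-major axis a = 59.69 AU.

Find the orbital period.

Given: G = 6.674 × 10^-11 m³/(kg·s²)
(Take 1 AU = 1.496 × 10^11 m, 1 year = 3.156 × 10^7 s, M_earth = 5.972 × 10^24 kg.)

Convert to SI: a = 59.69 AU = 8.92962e+12 m; M = 4.627 M_earth = 2.76324e+25 kg.
GM = G · M = 6.674e-11 · 2.76324e+25 = 1.84419e+15 m³/s².
Kepler's third law: T = 2π √(a³ / GM).
Substituting a = 8.92962e+12 m and GM = 1.84419e+15 m³/s²:
T = 2π √((8.92962e+12)³ / 1.84419e+15) s
T ≈ 3.904e+12 s = 1.237e+05 years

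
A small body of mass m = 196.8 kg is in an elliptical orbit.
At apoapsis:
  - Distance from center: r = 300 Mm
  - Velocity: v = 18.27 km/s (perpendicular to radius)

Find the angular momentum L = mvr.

Convert to SI: r = 300 Mm = 3e+08 m; v = 18.27 km/s = 18270 m/s.
Since v is perpendicular to r, L = m · v · r.
L = 196.8 · 18270 · 3e+08 kg·m²/s ≈ 1.079e+15 kg·m²/s.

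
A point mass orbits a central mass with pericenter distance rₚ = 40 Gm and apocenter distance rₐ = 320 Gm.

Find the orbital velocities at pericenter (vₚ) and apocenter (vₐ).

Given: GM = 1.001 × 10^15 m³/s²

Convert to SI: rₚ = 40 Gm = 4e+10 m; rₐ = 320 Gm = 3.2e+11 m.
Use the vis-viva equation v² = GM(2/r − 1/a) with a = (rₚ + rₐ)/2 = (4e+10 + 3.2e+11)/2 = 1.8e+11 m.
vₚ = √(GM · (2/rₚ − 1/a)) = √(1.001e+15 · (2/4e+10 − 1/1.8e+11)) m/s ≈ 210.9 m/s = 210.9 m/s.
vₐ = √(GM · (2/rₐ − 1/a)) = √(1.001e+15 · (2/3.2e+11 − 1/1.8e+11)) m/s ≈ 26.37 m/s = 26.37 m/s.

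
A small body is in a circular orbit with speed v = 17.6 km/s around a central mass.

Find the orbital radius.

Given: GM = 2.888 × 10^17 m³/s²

Convert to SI: v = 17.6 km/s = 17600 m/s.
For a circular orbit, v² = GM / r, so r = GM / v².
r = 2.888e+17 / (17600)² m ≈ 9.323e+08 m = 932.3 Mm.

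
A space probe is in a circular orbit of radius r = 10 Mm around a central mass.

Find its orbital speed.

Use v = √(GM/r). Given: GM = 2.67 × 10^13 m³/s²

Convert to SI: r = 10 Mm = 1e+07 m.
For a circular orbit, gravity supplies the centripetal force, so v = √(GM / r).
v = √(2.67e+13 / 1e+07) m/s ≈ 1634 m/s = 1.634 km/s.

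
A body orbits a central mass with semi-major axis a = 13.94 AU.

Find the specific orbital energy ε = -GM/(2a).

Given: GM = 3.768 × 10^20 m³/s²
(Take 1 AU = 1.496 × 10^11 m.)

Convert to SI: a = 13.94 AU = 2.08542e+12 m.
ε = −GM / (2a).
ε = −3.768e+20 / (2 · 2.08542e+12) J/kg ≈ -9.034e+07 J/kg = -90.34 MJ/kg.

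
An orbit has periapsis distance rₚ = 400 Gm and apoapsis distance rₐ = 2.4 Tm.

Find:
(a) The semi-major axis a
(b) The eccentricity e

Convert to SI: rₚ = 400 Gm = 4e+11 m; rₐ = 2.4 Tm = 2.4e+12 m.
(a) a = (rₚ + rₐ) / 2 = (4e+11 + 2.4e+12) / 2 ≈ 1.4e+12 m = 1.4 Tm.
(b) e = (rₐ − rₚ) / (rₐ + rₚ) = (2.4e+12 − 4e+11) / (2.4e+12 + 4e+11) ≈ 0.7143.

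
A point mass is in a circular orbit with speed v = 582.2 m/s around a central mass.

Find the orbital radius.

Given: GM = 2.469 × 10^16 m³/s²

For a circular orbit, v² = GM / r, so r = GM / v².
r = 2.469e+16 / (582.2)² m ≈ 7.284e+10 m = 72.84 Gm.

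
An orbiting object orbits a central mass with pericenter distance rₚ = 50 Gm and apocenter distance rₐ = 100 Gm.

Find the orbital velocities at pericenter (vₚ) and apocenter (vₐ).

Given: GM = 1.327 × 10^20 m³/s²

Convert to SI: rₚ = 50 Gm = 5e+10 m; rₐ = 100 Gm = 1e+11 m.
Use the vis-viva equation v² = GM(2/r − 1/a) with a = (rₚ + rₐ)/2 = (5e+10 + 1e+11)/2 = 7.5e+10 m.
vₚ = √(GM · (2/rₚ − 1/a)) = √(1.327e+20 · (2/5e+10 − 1/7.5e+10)) m/s ≈ 5.949e+04 m/s = 59.49 km/s.
vₐ = √(GM · (2/rₐ − 1/a)) = √(1.327e+20 · (2/1e+11 − 1/7.5e+10)) m/s ≈ 2.974e+04 m/s = 29.74 km/s.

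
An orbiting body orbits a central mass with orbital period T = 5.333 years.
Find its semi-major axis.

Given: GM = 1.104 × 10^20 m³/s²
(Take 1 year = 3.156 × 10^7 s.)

Convert to SI: T = 5.333 years = 1.68309e+08 s.
Invert Kepler's third law: a = (GM · T² / (4π²))^(1/3).
Substituting T = 1.68309e+08 s and GM = 1.104e+20 m³/s²:
a = (1.104e+20 · (1.68309e+08)² / (4π²))^(1/3) m
a ≈ 4.295e+11 m = 429.5 Gm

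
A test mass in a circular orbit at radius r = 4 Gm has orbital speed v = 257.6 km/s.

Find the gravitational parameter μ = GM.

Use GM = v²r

Convert to SI: r = 4 Gm = 4e+09 m; v = 257.6 km/s = 257600 m/s.
For a circular orbit v² = GM/r, so GM = v² · r.
GM = (257600)² · 4e+09 m³/s² ≈ 2.654e+20 m³/s² = 2.654 × 10^20 m³/s².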